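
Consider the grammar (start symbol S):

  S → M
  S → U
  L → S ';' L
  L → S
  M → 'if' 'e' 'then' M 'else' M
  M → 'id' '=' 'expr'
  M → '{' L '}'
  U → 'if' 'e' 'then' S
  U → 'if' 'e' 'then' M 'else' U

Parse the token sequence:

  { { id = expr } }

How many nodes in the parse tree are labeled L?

[S [M { [L [S [M { [L [S [M id = expr]]] }]]] }]]

2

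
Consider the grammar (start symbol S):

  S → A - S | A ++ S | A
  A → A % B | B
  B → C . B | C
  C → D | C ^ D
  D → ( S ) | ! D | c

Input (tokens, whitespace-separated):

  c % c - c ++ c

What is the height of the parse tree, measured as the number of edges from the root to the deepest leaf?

[S [A [A [B [C [D c]]]] % [B [C [D c]]]] - [S [A [B [C [D c]]]] ++ [S [A [B [C [D c]]]]]]]

7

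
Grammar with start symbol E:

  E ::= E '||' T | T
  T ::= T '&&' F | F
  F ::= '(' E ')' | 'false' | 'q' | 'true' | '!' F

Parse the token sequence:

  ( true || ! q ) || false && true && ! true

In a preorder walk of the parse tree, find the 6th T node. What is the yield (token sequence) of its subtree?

false

[E [E [T [F ( [E [E [T [F true]]] || [T [F ! [F q]]]] )]]] || [T [T [T [F false]] && [F true]] && [F ! [F true]]]]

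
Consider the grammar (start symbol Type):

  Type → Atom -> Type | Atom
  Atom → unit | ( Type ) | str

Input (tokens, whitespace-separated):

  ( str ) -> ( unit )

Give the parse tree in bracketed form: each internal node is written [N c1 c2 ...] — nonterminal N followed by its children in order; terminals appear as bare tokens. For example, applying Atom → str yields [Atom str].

Type
Atom -> Type
( Type ) -> Type
( Atom ) -> Type
( str ) -> Type
( str ) -> Atom
( str ) -> ( Type )
( str ) -> ( Atom )
( str ) -> ( unit )

[Type [Atom ( [Type [Atom str]] )] -> [Type [Atom ( [Type [Atom unit]] )]]]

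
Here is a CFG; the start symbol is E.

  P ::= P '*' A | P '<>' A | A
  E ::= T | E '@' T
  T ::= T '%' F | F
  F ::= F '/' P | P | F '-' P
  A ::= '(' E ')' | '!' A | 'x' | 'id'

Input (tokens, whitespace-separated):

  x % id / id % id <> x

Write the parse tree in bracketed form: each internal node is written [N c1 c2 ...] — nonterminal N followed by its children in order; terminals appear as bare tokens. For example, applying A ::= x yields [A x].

[E [T [T [T [F [P [A x]]]] % [F [F [P [A id]]] / [P [A id]]]] % [F [P [P [A id]] <> [A x]]]]]

E
T
T % F
T % F % F
F % F % F
P % F % F
A % F % F
x % F % F
x % F / P % F
x % P / P % F
x % A / P % F
x % id / P % F
x % id / A % F
x % id / id % F
x % id / id % P
x % id / id % P <> A
x % id / id % A <> A
x % id / id % id <> A
x % id / id % id <> x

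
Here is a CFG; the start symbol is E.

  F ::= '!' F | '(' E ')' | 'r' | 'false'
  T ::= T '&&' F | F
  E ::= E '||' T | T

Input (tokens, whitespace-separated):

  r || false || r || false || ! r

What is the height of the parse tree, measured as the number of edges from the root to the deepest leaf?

7

[E [E [E [E [E [T [F r]]] || [T [F false]]] || [T [F r]]] || [T [F false]]] || [T [F ! [F r]]]]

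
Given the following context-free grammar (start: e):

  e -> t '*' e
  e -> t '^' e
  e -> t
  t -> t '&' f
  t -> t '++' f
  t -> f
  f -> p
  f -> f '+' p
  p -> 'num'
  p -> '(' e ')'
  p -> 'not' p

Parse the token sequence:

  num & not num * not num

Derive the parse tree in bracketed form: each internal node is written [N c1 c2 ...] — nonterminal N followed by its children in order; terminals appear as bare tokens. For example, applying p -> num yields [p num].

[e [t [t [f [p num]]] & [f [p not [p num]]]] * [e [t [f [p not [p num]]]]]]

e
t * e
t & f * e
f & f * e
p & f * e
num & f * e
num & p * e
num & not p * e
num & not num * e
num & not num * t
num & not num * f
num & not num * p
num & not num * not p
num & not num * not num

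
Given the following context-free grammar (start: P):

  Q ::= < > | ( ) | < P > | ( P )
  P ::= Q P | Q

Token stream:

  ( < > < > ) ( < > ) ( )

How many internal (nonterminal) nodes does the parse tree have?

12

[P [Q ( [P [Q < >] [P [Q < >]]] )] [P [Q ( [P [Q < >]] )] [P [Q ( )]]]]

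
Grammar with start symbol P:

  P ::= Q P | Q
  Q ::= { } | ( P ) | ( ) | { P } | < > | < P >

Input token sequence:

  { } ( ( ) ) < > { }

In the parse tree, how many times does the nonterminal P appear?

[P [Q { }] [P [Q ( [P [Q ( )]] )] [P [Q < >] [P [Q { }]]]]]

5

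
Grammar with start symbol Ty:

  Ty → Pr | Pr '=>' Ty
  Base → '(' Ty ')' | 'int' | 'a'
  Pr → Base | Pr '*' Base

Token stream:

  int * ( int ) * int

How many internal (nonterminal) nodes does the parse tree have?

10

[Ty [Pr [Pr [Pr [Base int]] * [Base ( [Ty [Pr [Base int]]] )]] * [Base int]]]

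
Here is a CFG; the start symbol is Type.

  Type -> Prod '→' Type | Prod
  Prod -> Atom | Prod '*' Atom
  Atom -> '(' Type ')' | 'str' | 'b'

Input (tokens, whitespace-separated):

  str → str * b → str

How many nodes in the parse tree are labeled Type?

3

[Type [Prod [Atom str]] → [Type [Prod [Prod [Atom str]] * [Atom b]] → [Type [Prod [Atom str]]]]]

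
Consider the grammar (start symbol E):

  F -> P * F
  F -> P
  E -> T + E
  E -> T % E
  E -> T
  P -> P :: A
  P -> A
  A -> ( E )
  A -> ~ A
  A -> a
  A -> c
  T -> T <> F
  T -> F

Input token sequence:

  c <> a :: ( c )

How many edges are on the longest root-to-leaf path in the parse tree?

10

[E [T [T [F [P [A c]]]] <> [F [P [P [A a]] :: [A ( [E [T [F [P [A c]]]]] )]]]]]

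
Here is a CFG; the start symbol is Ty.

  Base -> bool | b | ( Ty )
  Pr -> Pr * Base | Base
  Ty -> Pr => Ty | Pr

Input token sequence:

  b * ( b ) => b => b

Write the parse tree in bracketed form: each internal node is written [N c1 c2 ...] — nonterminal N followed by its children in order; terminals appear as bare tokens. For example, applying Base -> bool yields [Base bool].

[Ty [Pr [Pr [Base b]] * [Base ( [Ty [Pr [Base b]]] )]] => [Ty [Pr [Base b]] => [Ty [Pr [Base b]]]]]

Ty
Pr => Ty
Pr * Base => Ty
Base * Base => Ty
b * Base => Ty
b * ( Ty ) => Ty
b * ( Pr ) => Ty
b * ( Base ) => Ty
b * ( b ) => Ty
b * ( b ) => Pr => Ty
b * ( b ) => Base => Ty
b * ( b ) => b => Ty
b * ( b ) => b => Pr
b * ( b ) => b => Base
b * ( b ) => b => b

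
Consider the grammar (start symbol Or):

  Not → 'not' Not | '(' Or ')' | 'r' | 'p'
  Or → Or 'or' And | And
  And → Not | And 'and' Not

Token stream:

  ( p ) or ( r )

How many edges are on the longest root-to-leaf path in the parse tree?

[Or [Or [And [Not ( [Or [And [Not p]]] )]]] or [And [Not ( [Or [And [Not r]]] )]]]

7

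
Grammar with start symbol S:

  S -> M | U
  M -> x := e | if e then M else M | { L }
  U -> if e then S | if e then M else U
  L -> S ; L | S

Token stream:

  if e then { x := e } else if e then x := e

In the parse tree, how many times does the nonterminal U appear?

[S [U if e then [M { [L [S [M x := e]]] }] else [U if e then [S [M x := e]]]]]

2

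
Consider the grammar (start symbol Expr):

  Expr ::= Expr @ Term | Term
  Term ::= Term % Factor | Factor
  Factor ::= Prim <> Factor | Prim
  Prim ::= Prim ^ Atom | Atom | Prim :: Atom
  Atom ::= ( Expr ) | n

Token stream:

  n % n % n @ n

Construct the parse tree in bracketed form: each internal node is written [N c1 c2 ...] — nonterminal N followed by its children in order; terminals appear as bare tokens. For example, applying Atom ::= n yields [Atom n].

[Expr [Expr [Term [Term [Term [Factor [Prim [Atom n]]]] % [Factor [Prim [Atom n]]]] % [Factor [Prim [Atom n]]]]] @ [Term [Factor [Prim [Atom n]]]]]

Expr
Expr @ Term
Term @ Term
Term % Factor @ Term
Term % Factor % Factor @ Term
Factor % Factor % Factor @ Term
Prim % Factor % Factor @ Term
Atom % Factor % Factor @ Term
n % Factor % Factor @ Term
n % Prim % Factor @ Term
n % Atom % Factor @ Term
n % n % Factor @ Term
n % n % Prim @ Term
n % n % Atom @ Term
n % n % n @ Term
n % n % n @ Factor
n % n % n @ Prim
n % n % n @ Atom
n % n % n @ n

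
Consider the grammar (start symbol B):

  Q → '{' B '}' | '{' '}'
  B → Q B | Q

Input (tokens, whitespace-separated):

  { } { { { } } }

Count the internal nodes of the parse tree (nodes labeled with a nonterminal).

[B [Q { }] [B [Q { [B [Q { [B [Q { }]] }]] }]]]

8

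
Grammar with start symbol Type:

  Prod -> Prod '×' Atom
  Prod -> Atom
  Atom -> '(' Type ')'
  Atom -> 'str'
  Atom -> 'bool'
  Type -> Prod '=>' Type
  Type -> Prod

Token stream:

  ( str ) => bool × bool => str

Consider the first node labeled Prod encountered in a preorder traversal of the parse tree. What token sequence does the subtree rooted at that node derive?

( str )

[Type [Prod [Atom ( [Type [Prod [Atom str]]] )]] => [Type [Prod [Prod [Atom bool]] × [Atom bool]] => [Type [Prod [Atom str]]]]]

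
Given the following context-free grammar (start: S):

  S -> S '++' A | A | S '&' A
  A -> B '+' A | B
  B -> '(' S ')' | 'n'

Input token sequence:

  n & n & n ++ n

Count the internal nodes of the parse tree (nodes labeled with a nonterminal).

[S [S [S [S [A [B n]]] & [A [B n]]] & [A [B n]]] ++ [A [B n]]]

12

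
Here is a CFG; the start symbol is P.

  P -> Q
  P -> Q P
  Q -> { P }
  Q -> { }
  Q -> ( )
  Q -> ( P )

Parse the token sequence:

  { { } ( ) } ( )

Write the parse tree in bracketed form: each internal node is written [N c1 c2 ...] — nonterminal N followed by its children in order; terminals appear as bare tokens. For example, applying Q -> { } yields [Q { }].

[P [Q { [P [Q { }] [P [Q ( )]]] }] [P [Q ( )]]]

P
Q P
{ P } P
{ Q P } P
{ { } P } P
{ { } Q } P
{ { } ( ) } P
{ { } ( ) } Q
{ { } ( ) } ( )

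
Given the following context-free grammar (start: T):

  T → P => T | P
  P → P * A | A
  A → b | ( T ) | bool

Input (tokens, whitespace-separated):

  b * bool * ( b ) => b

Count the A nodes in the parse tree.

[T [P [P [P [A b]] * [A bool]] * [A ( [T [P [A b]]] )]] => [T [P [A b]]]]

5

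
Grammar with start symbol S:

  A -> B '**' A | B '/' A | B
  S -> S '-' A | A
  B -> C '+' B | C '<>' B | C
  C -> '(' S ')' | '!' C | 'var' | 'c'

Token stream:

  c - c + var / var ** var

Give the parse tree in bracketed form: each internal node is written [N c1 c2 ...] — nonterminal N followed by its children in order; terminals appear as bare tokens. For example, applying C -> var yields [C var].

S
S - A
A - A
B - A
C - A
c - A
c - B / A
c - C + B / A
c - c + B / A
c - c + C / A
c - c + var / A
c - c + var / B ** A
c - c + var / C ** A
c - c + var / var ** A
c - c + var / var ** B
c - c + var / var ** C
c - c + var / var ** var

[S [S [A [B [C c]]]] - [A [B [C c] + [B [C var]]] / [A [B [C var]] ** [A [B [C var]]]]]]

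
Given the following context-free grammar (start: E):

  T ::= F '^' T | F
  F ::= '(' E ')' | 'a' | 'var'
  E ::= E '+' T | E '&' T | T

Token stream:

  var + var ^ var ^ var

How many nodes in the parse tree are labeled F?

[E [E [T [F var]]] + [T [F var] ^ [T [F var] ^ [T [F var]]]]]

4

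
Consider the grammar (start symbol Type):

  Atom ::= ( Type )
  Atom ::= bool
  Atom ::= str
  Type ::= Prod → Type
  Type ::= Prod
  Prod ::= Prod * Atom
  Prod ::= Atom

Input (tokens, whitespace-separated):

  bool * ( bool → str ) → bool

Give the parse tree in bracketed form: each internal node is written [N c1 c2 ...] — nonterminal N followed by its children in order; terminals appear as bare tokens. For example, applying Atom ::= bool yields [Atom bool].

[Type [Prod [Prod [Atom bool]] * [Atom ( [Type [Prod [Atom bool]] → [Type [Prod [Atom str]]]] )]] → [Type [Prod [Atom bool]]]]

Type
Prod → Type
Prod * Atom → Type
Atom * Atom → Type
bool * Atom → Type
bool * ( Type ) → Type
bool * ( Prod → Type ) → Type
bool * ( Atom → Type ) → Type
bool * ( bool → Type ) → Type
bool * ( bool → Prod ) → Type
bool * ( bool → Atom ) → Type
bool * ( bool → str ) → Type
bool * ( bool → str ) → Prod
bool * ( bool → str ) → Atom
bool * ( bool → str ) → bool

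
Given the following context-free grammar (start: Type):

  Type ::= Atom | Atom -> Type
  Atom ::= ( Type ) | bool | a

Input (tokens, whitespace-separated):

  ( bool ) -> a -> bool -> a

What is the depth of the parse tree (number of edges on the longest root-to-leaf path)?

[Type [Atom ( [Type [Atom bool]] )] -> [Type [Atom a] -> [Type [Atom bool] -> [Type [Atom a]]]]]

5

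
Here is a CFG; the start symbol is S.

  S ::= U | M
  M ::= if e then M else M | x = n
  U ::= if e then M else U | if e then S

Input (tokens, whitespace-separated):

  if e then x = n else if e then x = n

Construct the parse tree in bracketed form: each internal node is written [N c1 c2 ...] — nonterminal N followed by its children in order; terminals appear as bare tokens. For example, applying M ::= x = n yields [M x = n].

S
U
if e then M else U
if e then x = n else U
if e then x = n else if e then S
if e then x = n else if e then M
if e then x = n else if e then x = n

[S [U if e then [M x = n] else [U if e then [S [M x = n]]]]]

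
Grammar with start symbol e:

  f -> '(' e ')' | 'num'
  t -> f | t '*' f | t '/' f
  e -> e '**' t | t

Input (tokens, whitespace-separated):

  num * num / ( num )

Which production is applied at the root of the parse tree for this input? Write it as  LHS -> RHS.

e -> t

[e [t [t [t [f num]] * [f num]] / [f ( [e [t [f num]]] )]]]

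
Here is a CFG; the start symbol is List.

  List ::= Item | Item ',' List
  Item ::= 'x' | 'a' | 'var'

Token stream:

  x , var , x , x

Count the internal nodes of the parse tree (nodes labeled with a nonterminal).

[List [Item x] , [List [Item var] , [List [Item x] , [List [Item x]]]]]

8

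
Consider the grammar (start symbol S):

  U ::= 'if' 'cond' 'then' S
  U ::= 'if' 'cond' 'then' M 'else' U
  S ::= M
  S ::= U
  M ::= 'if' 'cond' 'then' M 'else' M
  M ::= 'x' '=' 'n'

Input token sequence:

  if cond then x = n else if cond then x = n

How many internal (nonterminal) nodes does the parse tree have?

[S [U if cond then [M x = n] else [U if cond then [S [M x = n]]]]]

6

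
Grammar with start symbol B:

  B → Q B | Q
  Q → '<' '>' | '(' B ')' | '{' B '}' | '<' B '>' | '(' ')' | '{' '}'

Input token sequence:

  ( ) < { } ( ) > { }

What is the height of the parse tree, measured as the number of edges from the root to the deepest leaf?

6

[B [Q ( )] [B [Q < [B [Q { }] [B [Q ( )]]] >] [B [Q { }]]]]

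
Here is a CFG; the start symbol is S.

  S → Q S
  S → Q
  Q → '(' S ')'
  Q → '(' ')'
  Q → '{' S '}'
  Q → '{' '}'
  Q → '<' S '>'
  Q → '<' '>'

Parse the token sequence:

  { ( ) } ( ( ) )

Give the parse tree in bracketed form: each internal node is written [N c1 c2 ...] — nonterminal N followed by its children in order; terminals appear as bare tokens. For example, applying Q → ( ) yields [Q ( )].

S
Q S
{ S } S
{ Q } S
{ ( ) } S
{ ( ) } Q
{ ( ) } ( S )
{ ( ) } ( Q )
{ ( ) } ( ( ) )

[S [Q { [S [Q ( )]] }] [S [Q ( [S [Q ( )]] )]]]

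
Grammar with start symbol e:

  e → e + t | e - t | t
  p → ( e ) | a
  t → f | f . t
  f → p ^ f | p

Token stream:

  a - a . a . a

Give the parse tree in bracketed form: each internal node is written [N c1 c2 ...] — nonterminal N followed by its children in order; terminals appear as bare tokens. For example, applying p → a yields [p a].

[e [e [t [f [p a]]]] - [t [f [p a]] . [t [f [p a]] . [t [f [p a]]]]]]

e
e - t
t - t
f - t
p - t
a - t
a - f . t
a - p . t
a - a . t
a - a . f . t
a - a . p . t
a - a . a . t
a - a . a . f
a - a . a . p
a - a . a . a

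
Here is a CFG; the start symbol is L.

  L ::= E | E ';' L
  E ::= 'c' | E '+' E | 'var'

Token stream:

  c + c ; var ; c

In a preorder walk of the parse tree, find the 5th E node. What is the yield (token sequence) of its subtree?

[L [E [E c] + [E c]] ; [L [E var] ; [L [E c]]]]

c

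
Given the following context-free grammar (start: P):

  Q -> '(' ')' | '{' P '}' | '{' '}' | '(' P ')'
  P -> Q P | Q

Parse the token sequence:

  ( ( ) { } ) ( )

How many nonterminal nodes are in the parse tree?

[P [Q ( [P [Q ( )] [P [Q { }]]] )] [P [Q ( )]]]

8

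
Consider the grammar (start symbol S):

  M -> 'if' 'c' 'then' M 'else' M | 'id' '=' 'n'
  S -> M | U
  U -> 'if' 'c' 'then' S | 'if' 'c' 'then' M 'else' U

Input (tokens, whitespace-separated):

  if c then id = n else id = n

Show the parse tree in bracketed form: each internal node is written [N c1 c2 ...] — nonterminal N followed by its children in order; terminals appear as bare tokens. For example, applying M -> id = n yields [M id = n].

[S [M if c then [M id = n] else [M id = n]]]

S
M
if c then M else M
if c then id = n else M
if c then id = n else id = n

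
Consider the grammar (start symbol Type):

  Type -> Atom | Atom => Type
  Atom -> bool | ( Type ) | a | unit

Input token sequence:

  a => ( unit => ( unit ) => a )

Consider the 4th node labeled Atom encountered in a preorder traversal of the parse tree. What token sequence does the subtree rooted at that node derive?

[Type [Atom a] => [Type [Atom ( [Type [Atom unit] => [Type [Atom ( [Type [Atom unit]] )] => [Type [Atom a]]]] )]]]

( unit )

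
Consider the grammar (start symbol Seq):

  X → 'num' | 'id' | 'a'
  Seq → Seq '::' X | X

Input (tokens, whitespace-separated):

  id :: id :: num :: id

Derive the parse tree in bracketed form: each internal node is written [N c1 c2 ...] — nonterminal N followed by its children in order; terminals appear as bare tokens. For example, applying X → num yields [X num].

[Seq [Seq [Seq [Seq [X id]] :: [X id]] :: [X num]] :: [X id]]

Seq
Seq :: X
Seq :: X :: X
Seq :: X :: X :: X
X :: X :: X :: X
id :: X :: X :: X
id :: id :: X :: X
id :: id :: num :: X
id :: id :: num :: id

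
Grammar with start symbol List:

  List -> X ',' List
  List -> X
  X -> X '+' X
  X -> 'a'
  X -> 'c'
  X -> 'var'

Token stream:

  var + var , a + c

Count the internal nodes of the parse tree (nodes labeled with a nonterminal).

8

[List [X [X var] + [X var]] , [List [X [X a] + [X c]]]]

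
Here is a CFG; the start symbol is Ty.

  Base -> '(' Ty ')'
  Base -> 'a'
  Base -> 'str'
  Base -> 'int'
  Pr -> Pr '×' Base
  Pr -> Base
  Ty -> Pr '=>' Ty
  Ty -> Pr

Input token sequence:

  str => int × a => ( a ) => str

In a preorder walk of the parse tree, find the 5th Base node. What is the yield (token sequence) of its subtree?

[Ty [Pr [Base str]] => [Ty [Pr [Pr [Base int]] × [Base a]] => [Ty [Pr [Base ( [Ty [Pr [Base a]]] )]] => [Ty [Pr [Base str]]]]]]

a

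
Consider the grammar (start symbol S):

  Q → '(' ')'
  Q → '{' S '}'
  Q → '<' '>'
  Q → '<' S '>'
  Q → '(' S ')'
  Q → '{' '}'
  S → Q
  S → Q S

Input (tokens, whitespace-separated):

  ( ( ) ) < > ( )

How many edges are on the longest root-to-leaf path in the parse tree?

[S [Q ( [S [Q ( )]] )] [S [Q < >] [S [Q ( )]]]]

4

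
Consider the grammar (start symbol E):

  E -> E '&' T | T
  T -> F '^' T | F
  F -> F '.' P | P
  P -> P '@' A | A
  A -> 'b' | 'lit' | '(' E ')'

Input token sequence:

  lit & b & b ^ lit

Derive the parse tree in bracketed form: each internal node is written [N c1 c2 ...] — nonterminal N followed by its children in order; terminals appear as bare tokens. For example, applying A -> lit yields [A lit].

[E [E [E [T [F [P [A lit]]]]] & [T [F [P [A b]]]]] & [T [F [P [A b]]] ^ [T [F [P [A lit]]]]]]

E
E & T
E & T & T
T & T & T
F & T & T
P & T & T
A & T & T
lit & T & T
lit & F & T
lit & P & T
lit & A & T
lit & b & T
lit & b & F ^ T
lit & b & P ^ T
lit & b & A ^ T
lit & b & b ^ T
lit & b & b ^ F
lit & b & b ^ P
lit & b & b ^ A
lit & b & b ^ lit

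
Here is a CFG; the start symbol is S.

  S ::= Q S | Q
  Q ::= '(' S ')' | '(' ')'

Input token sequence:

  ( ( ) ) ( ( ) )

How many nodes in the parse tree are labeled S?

4

[S [Q ( [S [Q ( )]] )] [S [Q ( [S [Q ( )]] )]]]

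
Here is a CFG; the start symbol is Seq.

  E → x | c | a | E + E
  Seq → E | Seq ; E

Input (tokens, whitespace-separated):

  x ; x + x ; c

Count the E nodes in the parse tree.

5

[Seq [Seq [Seq [E x]] ; [E [E x] + [E x]]] ; [E c]]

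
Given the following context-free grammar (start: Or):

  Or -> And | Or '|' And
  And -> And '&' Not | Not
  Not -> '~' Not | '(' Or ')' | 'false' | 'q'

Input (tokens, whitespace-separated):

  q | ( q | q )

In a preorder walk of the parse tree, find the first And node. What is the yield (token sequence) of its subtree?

[Or [Or [And [Not q]]] | [And [Not ( [Or [Or [And [Not q]]] | [And [Not q]]] )]]]

q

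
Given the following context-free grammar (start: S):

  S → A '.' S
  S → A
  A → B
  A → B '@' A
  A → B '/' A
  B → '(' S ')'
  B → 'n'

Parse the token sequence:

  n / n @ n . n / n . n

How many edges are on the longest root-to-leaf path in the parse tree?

[S [A [B n] / [A [B n] @ [A [B n]]]] . [S [A [B n] / [A [B n]]] . [S [A [B n]]]]]

5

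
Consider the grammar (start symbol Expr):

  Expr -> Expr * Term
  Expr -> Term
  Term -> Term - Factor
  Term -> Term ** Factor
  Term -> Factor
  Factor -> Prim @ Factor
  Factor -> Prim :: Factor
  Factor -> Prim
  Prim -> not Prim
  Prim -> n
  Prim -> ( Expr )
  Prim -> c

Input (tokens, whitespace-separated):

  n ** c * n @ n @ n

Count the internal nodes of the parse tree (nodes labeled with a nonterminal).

15

[Expr [Expr [Term [Term [Factor [Prim n]]] ** [Factor [Prim c]]]] * [Term [Factor [Prim n] @ [Factor [Prim n] @ [Factor [Prim n]]]]]]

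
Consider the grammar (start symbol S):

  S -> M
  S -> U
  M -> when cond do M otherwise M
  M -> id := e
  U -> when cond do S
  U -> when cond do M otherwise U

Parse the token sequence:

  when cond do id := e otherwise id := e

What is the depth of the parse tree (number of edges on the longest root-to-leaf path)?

3

[S [M when cond do [M id := e] otherwise [M id := e]]]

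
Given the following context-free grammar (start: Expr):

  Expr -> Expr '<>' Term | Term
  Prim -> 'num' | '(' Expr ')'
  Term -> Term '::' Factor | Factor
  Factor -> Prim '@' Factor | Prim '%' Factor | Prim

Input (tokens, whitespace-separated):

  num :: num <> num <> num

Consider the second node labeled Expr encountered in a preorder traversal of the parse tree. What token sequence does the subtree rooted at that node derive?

[Expr [Expr [Expr [Term [Term [Factor [Prim num]]] :: [Factor [Prim num]]]] <> [Term [Factor [Prim num]]]] <> [Term [Factor [Prim num]]]]

num :: num <> num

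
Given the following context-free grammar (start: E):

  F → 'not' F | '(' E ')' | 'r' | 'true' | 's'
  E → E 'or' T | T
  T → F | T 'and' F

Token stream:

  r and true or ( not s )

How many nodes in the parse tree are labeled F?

[E [E [T [T [F r]] and [F true]]] or [T [F ( [E [T [F not [F s]]]] )]]]

5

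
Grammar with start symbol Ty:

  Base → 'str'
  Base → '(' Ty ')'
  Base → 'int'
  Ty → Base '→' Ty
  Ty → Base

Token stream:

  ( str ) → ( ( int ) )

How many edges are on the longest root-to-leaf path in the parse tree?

[Ty [Base ( [Ty [Base str]] )] → [Ty [Base ( [Ty [Base ( [Ty [Base int]] )]] )]]]

7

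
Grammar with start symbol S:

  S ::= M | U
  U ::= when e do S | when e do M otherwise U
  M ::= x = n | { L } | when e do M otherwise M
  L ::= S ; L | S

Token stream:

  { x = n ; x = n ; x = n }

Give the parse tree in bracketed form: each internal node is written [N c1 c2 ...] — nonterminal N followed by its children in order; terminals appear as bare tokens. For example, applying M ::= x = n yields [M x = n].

[S [M { [L [S [M x = n]] ; [L [S [M x = n]] ; [L [S [M x = n]]]]] }]]

S
M
{ L }
{ S ; L }
{ M ; L }
{ x = n ; L }
{ x = n ; S ; L }
{ x = n ; M ; L }
{ x = n ; x = n ; L }
{ x = n ; x = n ; S }
{ x = n ; x = n ; M }
{ x = n ; x = n ; x = n }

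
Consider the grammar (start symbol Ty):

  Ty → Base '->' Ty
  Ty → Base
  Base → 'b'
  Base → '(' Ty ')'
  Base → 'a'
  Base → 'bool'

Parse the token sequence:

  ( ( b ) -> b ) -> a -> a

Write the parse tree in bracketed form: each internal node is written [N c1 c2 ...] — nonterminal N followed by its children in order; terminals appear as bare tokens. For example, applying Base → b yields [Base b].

Ty
Base -> Ty
( Ty ) -> Ty
( Base -> Ty ) -> Ty
( ( Ty ) -> Ty ) -> Ty
( ( Base ) -> Ty ) -> Ty
( ( b ) -> Ty ) -> Ty
( ( b ) -> Base ) -> Ty
( ( b ) -> b ) -> Ty
( ( b ) -> b ) -> Base -> Ty
( ( b ) -> b ) -> a -> Ty
( ( b ) -> b ) -> a -> Base
( ( b ) -> b ) -> a -> a

[Ty [Base ( [Ty [Base ( [Ty [Base b]] )] -> [Ty [Base b]]] )] -> [Ty [Base a] -> [Ty [Base a]]]]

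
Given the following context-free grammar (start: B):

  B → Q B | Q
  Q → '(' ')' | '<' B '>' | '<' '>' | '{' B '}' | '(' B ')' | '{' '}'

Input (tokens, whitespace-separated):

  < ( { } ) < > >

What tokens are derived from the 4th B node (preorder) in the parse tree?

[B [Q < [B [Q ( [B [Q { }]] )] [B [Q < >]]] >]]

< >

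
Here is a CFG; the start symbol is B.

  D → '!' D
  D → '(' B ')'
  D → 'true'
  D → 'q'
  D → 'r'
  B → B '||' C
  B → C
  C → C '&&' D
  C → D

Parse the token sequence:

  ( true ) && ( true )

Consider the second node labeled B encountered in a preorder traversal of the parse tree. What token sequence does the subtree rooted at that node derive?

true

[B [C [C [D ( [B [C [D true]]] )]] && [D ( [B [C [D true]]] )]]]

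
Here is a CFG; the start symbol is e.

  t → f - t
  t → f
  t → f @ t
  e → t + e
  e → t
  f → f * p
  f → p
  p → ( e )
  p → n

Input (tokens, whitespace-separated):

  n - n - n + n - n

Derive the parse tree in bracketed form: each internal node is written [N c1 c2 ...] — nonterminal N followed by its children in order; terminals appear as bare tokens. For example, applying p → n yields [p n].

e
t + e
f - t + e
p - t + e
n - t + e
n - f - t + e
n - p - t + e
n - n - t + e
n - n - f + e
n - n - p + e
n - n - n + e
n - n - n + t
n - n - n + f - t
n - n - n + p - t
n - n - n + n - t
n - n - n + n - f
n - n - n + n - p
n - n - n + n - n

[e [t [f [p n]] - [t [f [p n]] - [t [f [p n]]]]] + [e [t [f [p n]] - [t [f [p n]]]]]]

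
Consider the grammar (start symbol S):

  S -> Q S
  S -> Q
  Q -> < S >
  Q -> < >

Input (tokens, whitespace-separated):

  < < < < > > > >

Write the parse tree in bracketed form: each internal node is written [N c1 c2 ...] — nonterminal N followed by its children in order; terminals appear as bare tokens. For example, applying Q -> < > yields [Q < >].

S
Q
< S >
< Q >
< < S > >
< < Q > >
< < < S > > >
< < < Q > > >
< < < < > > > >

[S [Q < [S [Q < [S [Q < [S [Q < >]] >]] >]] >]]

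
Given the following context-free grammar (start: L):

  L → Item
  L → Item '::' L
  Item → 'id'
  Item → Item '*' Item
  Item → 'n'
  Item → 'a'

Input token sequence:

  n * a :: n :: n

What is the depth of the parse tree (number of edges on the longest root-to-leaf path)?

[L [Item [Item n] * [Item a]] :: [L [Item n] :: [L [Item n]]]]

4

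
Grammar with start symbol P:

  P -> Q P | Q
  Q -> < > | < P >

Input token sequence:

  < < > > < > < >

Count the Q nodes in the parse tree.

4

[P [Q < [P [Q < >]] >] [P [Q < >] [P [Q < >]]]]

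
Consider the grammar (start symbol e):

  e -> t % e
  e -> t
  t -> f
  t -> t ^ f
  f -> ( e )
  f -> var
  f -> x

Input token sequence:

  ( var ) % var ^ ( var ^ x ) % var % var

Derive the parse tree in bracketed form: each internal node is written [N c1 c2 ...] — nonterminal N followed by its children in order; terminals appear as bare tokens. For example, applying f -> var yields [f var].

[e [t [f ( [e [t [f var]]] )]] % [e [t [t [f var]] ^ [f ( [e [t [t [f var]] ^ [f x]]] )]] % [e [t [f var]] % [e [t [f var]]]]]]

e
t % e
f % e
( e ) % e
( t ) % e
( f ) % e
( var ) % e
( var ) % t % e
( var ) % t ^ f % e
( var ) % f ^ f % e
( var ) % var ^ f % e
( var ) % var ^ ( e ) % e
( var ) % var ^ ( t ) % e
( var ) % var ^ ( t ^ f ) % e
( var ) % var ^ ( f ^ f ) % e
( var ) % var ^ ( var ^ f ) % e
( var ) % var ^ ( var ^ x ) % e
( var ) % var ^ ( var ^ x ) % t % e
( var ) % var ^ ( var ^ x ) % f % e
( var ) % var ^ ( var ^ x ) % var % e
( var ) % var ^ ( var ^ x ) % var % t
( var ) % var ^ ( var ^ x ) % var % f
( var ) % var ^ ( var ^ x ) % var % var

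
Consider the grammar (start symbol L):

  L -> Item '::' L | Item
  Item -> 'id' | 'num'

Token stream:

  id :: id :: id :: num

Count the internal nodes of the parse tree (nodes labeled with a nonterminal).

8

[L [Item id] :: [L [Item id] :: [L [Item id] :: [L [Item num]]]]]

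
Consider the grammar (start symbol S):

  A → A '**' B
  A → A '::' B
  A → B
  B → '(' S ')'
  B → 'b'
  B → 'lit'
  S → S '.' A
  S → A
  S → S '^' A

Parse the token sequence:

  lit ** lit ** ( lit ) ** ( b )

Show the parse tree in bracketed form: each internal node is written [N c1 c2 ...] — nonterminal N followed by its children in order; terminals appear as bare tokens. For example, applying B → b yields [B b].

S
A
A ** B
A ** B ** B
A ** B ** B ** B
B ** B ** B ** B
lit ** B ** B ** B
lit ** lit ** B ** B
lit ** lit ** ( S ) ** B
lit ** lit ** ( A ) ** B
lit ** lit ** ( B ) ** B
lit ** lit ** ( lit ) ** B
lit ** lit ** ( lit ) ** ( S )
lit ** lit ** ( lit ) ** ( A )
lit ** lit ** ( lit ) ** ( B )
lit ** lit ** ( lit ) ** ( b )

[S [A [A [A [A [B lit]] ** [B lit]] ** [B ( [S [A [B lit]]] )]] ** [B ( [S [A [B b]]] )]]]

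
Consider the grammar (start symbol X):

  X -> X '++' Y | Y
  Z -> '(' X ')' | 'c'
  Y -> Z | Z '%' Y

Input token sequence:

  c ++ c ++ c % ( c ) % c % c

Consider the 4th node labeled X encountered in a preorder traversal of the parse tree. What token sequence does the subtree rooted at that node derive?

[X [X [X [Y [Z c]]] ++ [Y [Z c]]] ++ [Y [Z c] % [Y [Z ( [X [Y [Z c]]] )] % [Y [Z c] % [Y [Z c]]]]]]

c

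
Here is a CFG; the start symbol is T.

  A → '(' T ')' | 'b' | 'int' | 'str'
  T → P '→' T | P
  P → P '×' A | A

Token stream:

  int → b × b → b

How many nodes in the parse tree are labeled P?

[T [P [A int]] → [T [P [P [A b]] × [A b]] → [T [P [A b]]]]]

4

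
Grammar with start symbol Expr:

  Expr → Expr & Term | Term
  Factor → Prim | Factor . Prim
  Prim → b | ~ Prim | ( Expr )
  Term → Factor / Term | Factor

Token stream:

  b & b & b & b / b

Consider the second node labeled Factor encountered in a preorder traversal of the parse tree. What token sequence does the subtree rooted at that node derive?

b

[Expr [Expr [Expr [Expr [Term [Factor [Prim b]]]] & [Term [Factor [Prim b]]]] & [Term [Factor [Prim b]]]] & [Term [Factor [Prim b]] / [Term [Factor [Prim b]]]]]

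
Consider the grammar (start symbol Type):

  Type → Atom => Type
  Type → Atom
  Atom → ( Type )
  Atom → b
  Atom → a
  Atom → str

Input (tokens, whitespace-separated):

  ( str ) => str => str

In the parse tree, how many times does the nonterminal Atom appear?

[Type [Atom ( [Type [Atom str]] )] => [Type [Atom str] => [Type [Atom str]]]]

4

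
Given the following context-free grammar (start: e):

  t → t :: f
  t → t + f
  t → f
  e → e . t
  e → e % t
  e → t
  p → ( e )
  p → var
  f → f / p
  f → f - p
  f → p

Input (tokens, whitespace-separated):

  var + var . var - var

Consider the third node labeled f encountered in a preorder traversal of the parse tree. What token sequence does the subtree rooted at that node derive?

var - var

[e [e [t [t [f [p var]]] + [f [p var]]]] . [t [f [f [p var]] - [p var]]]]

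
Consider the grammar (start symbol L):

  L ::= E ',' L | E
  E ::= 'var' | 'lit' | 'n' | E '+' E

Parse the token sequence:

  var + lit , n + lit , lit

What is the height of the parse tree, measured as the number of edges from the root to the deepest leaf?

[L [E [E var] + [E lit]] , [L [E [E n] + [E lit]] , [L [E lit]]]]

4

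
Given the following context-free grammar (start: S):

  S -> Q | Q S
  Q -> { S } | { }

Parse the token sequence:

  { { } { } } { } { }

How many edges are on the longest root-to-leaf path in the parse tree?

[S [Q { [S [Q { }] [S [Q { }]]] }] [S [Q { }] [S [Q { }]]]]

5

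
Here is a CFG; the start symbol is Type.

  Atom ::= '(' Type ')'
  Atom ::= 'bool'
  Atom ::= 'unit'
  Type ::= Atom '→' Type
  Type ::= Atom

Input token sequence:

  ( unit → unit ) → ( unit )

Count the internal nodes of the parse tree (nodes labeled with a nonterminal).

[Type [Atom ( [Type [Atom unit] → [Type [Atom unit]]] )] → [Type [Atom ( [Type [Atom unit]] )]]]

10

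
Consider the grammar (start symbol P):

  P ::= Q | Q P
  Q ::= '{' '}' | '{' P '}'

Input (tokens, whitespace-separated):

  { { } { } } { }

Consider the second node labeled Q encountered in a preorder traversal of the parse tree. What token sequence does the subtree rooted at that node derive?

{ }

[P [Q { [P [Q { }] [P [Q { }]]] }] [P [Q { }]]]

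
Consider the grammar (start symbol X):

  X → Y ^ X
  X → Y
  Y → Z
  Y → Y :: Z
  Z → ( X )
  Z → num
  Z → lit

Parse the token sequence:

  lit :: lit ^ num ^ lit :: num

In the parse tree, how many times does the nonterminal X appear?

[X [Y [Y [Z lit]] :: [Z lit]] ^ [X [Y [Z num]] ^ [X [Y [Y [Z lit]] :: [Z num]]]]]

3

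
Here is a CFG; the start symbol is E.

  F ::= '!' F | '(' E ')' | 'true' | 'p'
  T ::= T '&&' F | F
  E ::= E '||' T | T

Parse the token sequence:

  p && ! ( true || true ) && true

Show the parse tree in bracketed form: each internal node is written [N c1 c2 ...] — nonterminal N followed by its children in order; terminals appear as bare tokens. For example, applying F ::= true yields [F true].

[E [T [T [T [F p]] && [F ! [F ( [E [E [T [F true]]] || [T [F true]]] )]]] && [F true]]]

E
T
T && F
T && F && F
F && F && F
p && F && F
p && ! F && F
p && ! ( E ) && F
p && ! ( E || T ) && F
p && ! ( T || T ) && F
p && ! ( F || T ) && F
p && ! ( true || T ) && F
p && ! ( true || F ) && F
p && ! ( true || true ) && F
p && ! ( true || true ) && true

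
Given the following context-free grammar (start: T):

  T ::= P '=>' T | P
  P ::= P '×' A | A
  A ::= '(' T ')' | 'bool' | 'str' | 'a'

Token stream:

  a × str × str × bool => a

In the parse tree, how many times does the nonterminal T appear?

2

[T [P [P [P [P [A a]] × [A str]] × [A str]] × [A bool]] => [T [P [A a]]]]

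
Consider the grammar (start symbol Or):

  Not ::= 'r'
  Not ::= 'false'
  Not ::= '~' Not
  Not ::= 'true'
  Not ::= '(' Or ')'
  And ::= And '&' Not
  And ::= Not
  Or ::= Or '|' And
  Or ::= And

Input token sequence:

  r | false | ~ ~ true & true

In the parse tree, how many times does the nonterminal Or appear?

3

[Or [Or [Or [And [Not r]]] | [And [Not false]]] | [And [And [Not ~ [Not ~ [Not true]]]] & [Not true]]]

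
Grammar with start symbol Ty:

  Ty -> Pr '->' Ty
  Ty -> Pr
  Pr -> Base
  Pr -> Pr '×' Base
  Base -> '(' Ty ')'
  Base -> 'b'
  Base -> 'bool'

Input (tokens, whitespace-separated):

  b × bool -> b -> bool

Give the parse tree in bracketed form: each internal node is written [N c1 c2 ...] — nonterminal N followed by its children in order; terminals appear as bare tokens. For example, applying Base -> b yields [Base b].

[Ty [Pr [Pr [Base b]] × [Base bool]] -> [Ty [Pr [Base b]] -> [Ty [Pr [Base bool]]]]]

Ty
Pr -> Ty
Pr × Base -> Ty
Base × Base -> Ty
b × Base -> Ty
b × bool -> Ty
b × bool -> Pr -> Ty
b × bool -> Base -> Ty
b × bool -> b -> Ty
b × bool -> b -> Pr
b × bool -> b -> Base
b × bool -> b -> bool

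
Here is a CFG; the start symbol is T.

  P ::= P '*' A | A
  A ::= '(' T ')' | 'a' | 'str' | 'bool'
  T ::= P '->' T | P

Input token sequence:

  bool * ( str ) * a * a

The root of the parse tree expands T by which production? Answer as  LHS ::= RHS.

[T [P [P [P [P [A bool]] * [A ( [T [P [A str]]] )]] * [A a]] * [A a]]]

T ::= P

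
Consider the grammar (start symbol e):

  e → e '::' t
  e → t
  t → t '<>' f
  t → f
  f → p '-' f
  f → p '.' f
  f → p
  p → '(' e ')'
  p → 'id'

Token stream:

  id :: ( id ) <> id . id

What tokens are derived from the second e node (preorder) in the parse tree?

id

[e [e [t [f [p id]]]] :: [t [t [f [p ( [e [t [f [p id]]]] )]]] <> [f [p id] . [f [p id]]]]]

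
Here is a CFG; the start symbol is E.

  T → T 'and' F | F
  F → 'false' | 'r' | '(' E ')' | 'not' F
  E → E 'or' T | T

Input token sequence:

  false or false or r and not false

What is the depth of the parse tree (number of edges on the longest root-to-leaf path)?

[E [E [E [T [F false]]] or [T [F false]]] or [T [T [F r]] and [F not [F false]]]]

5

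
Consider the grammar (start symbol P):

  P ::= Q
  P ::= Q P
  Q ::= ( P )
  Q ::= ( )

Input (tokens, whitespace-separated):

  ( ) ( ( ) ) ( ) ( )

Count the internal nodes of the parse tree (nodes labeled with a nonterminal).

10

[P [Q ( )] [P [Q ( [P [Q ( )]] )] [P [Q ( )] [P [Q ( )]]]]]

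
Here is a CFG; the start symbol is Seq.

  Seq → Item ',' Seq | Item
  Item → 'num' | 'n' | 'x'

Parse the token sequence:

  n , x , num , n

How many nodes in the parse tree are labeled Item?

[Seq [Item n] , [Seq [Item x] , [Seq [Item num] , [Seq [Item n]]]]]

4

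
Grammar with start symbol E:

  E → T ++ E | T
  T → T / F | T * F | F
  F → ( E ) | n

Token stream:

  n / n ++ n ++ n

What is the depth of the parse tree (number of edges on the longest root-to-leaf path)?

5

[E [T [T [F n]] / [F n]] ++ [E [T [F n]] ++ [E [T [F n]]]]]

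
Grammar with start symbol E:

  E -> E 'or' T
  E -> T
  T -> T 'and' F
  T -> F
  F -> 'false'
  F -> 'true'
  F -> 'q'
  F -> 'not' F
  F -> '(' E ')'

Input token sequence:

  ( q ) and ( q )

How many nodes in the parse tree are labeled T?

4

[E [T [T [F ( [E [T [F q]]] )]] and [F ( [E [T [F q]]] )]]]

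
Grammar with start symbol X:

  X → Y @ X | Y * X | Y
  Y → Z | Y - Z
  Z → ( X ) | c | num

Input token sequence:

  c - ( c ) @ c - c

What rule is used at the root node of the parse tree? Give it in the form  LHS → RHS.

[X [Y [Y [Z c]] - [Z ( [X [Y [Z c]]] )]] @ [X [Y [Y [Z c]] - [Z c]]]]

X → Y @ X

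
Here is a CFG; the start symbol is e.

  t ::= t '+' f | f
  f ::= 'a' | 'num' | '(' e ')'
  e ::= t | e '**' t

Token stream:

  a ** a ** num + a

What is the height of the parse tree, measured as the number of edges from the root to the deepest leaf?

[e [e [e [t [f a]]] ** [t [f a]]] ** [t [t [f num]] + [f a]]]

5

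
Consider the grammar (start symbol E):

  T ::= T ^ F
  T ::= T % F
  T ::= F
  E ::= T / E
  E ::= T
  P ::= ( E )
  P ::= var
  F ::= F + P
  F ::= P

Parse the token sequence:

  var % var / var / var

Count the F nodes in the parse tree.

[E [T [T [F [P var]]] % [F [P var]]] / [E [T [F [P var]]] / [E [T [F [P var]]]]]]

4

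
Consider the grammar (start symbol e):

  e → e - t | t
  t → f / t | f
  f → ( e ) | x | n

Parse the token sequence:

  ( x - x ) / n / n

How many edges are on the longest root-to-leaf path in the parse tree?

[e [t [f ( [e [e [t [f x]]] - [t [f x]]] )] / [t [f n] / [t [f n]]]]]

7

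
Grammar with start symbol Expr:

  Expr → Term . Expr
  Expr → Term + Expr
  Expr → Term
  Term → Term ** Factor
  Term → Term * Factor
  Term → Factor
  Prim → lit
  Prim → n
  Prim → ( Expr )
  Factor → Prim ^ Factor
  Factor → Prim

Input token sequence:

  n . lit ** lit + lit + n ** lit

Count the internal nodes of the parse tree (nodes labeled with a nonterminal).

[Expr [Term [Factor [Prim n]]] . [Expr [Term [Term [Factor [Prim lit]]] ** [Factor [Prim lit]]] + [Expr [Term [Factor [Prim lit]]] + [Expr [Term [Term [Factor [Prim n]]] ** [Factor [Prim lit]]]]]]]

22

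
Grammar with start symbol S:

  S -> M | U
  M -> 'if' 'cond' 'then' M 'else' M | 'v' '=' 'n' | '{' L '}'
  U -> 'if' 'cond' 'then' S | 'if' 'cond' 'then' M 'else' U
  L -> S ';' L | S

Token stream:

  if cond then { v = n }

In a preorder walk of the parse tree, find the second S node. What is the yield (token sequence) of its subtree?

[S [U if cond then [S [M { [L [S [M v = n]]] }]]]]

{ v = n }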